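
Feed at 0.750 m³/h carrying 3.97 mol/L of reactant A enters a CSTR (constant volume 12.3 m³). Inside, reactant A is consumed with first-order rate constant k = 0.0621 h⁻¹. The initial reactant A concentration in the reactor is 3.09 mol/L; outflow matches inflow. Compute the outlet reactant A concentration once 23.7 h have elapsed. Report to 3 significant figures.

2.03 mol/L

Accumulation = in − out − consumed: V dC/dt = Q C_in − Q C − k V C.
dC/dt = (Q/V) C_in − (Q/V + k) C; effective rate a = Q/V + k = 0.060976 + 0.0621 = 0.12308 h⁻¹.
C_ss = Q C_in/(Q + kV) = 1.9669 mol/L; C(t) = C_ss + (C₀ − C_ss) e^(−a t).
C(23.7) = 1.9669 + (1.1231)·e^(−0.12308·23.7) = 1.9669 + (1.1231)·0.054102 = 2.0276 mol/L.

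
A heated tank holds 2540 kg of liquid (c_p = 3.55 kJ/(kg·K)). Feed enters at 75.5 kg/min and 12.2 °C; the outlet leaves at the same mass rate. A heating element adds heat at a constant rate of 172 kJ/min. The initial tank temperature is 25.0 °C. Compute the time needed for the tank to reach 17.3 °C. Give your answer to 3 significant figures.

33.8 min

Unsteady energy balance on the tank contents: M c_p dT/dt = ṁ c_p (T_in − T) + 172.
τ = M/ṁ = 33.642 min; T_ss = T_in + Q̇/(ṁ c_p) = 12.842 °C.
T(t) = T_ss + (T₀ − T_ss) e^(−t/τ). Set T = 17.3:
e^(−t/τ) = (17.3 − 12.842)/(25.0 − 12.842) = 0.36669
t = −33.642 · ln(0.36669) = 33.752 min.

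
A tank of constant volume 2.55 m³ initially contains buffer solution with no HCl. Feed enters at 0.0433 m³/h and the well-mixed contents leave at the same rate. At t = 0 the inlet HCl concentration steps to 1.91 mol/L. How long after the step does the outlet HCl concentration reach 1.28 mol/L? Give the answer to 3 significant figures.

65.3 h

Species balance: V dC/dt = Q(C_in − C) ⇒ τ = V/Q = 58.891 h.
C(t) = C_in + (C₀ − C_in) e^(−t/τ). Set C = 1.28 and solve for t:
e^(−t/τ) = (C − C_in)/(C₀ − C_in) = (1.28 − 1.91)/(0 − 1.91) = 0.32984
t = −τ ln(…) = 58.891 × 1.1091 = 65.319 h.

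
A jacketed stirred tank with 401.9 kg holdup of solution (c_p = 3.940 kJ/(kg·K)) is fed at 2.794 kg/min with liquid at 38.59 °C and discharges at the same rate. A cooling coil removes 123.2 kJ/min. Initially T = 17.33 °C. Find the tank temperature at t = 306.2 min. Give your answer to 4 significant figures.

26.20 °C

Heat balance on the well-mixed liquid: M c_p dT/dt = ṁ c_p (T_in − T) − 123.2.
Rearrange: dT/dt = (T_ss − T)/τ with τ = M/ṁ = 143.844 min and T_ss = T_in − Q̇/(ṁ c_p) = 27.3985 °C.
This is linear first-order; T(t) = T_ss + (T₀ − T_ss) e^(−t/τ).
T(306.2) = 27.3985 + (-10.0685)·e^(−306.2/143.844) = 27.3985 + (-10.0685)·0.118992 = 26.2004 °C.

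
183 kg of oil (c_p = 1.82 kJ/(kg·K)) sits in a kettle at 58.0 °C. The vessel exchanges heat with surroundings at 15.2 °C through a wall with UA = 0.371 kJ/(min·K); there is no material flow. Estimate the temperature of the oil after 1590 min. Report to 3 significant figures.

22.5 °C

M c_p dT/dt = −UA(T − T_amb).
dT/dt = (T_ss − T)/τ with T_ss = T_amb = 15.200 °C, τ = M c_p/UA = 183·1.82/0.371 = 897.74 min.
This is linear first-order; T(t) = T_ss + (T₀ − T_ss) e^(−t/τ).
T(1590) = 15.200 + (42.800)·0.17014 = 22.482 °C.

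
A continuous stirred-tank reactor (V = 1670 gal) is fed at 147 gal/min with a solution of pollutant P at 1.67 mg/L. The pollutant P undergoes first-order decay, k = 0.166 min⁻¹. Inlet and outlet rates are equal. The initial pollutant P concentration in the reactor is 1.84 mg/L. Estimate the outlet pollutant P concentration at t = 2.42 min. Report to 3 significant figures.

V dC/dt = Q(C_in − C) − k V C.
This is linear with rate a = Q/V + k = 0.25402 min⁻¹.
C_ss = Q C_in/(Q + kV) = 0.57869 mg/L; C(t) = C_ss + (C₀ − C_ss) e^(−a t).
C(2.42) = 0.57869 + (1.2613)·e^(−0.25402·2.42) = 0.57869 + (1.2613)·0.54078 = 1.2608 mg/L.

1.26 mg/L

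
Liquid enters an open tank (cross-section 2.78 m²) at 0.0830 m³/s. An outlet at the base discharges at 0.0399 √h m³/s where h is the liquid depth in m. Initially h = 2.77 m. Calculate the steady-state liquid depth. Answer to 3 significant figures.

Volume balance on the tank: A dh/dt = Q_in − 0.0399 √h. At steady state dh/dt = 0:
Q_in = 0.0399 √h_ss ⇒ √h_ss = 0.0830/0.0399 = 2.0802.
h_ss = 2.0802² = 4.3272 m. (Since h₀ = 2.77 m < h_ss, the level will rise toward this value.)

4.33 m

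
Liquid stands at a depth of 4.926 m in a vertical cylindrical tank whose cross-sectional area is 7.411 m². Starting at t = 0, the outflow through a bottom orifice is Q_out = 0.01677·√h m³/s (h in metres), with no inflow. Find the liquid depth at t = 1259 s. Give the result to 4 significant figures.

Volume balance on the tank: A dh/dt = −0.01677 √h.
∫ h^(−1/2) dh = −(0.01677/A) ∫ dt, giving 2√h = 2√h₀ − (0.01677/A) t.
√h = √4.926 − 0.01677·1259/(2·7.411) = 2.21946 − 1.42447 = 0.794994.
h = 0.794994² = 0.632015 m.

0.6320 m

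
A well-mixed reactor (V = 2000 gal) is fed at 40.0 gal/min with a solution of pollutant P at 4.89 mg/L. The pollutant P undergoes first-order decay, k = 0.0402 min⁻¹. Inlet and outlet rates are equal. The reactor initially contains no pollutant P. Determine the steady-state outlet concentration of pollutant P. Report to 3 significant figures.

1.62 mg/L

V dC/dt = Q(C_in − C) − k V C.
Steady state (dC/dt = 0): C_ss = Q C_in/(Q + kV) = C_in/(1 + kV/Q).
C_ss = 40.0·4.89/(40.0 + 0.0402·2000) = 195.60/120.40 = 1.6246 mg/L.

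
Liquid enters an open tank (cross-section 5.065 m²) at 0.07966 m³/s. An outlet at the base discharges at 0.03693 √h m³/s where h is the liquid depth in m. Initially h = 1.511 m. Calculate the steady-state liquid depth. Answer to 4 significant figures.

Level balance: A dh/dt = 0.07966 − 0.03693 √h. Setting dh/dt = 0:
Q_in = 0.03693 √h_ss ⇒ √h_ss = 0.07966/0.03693 = 2.15705.
h_ss = 2.15705² = 4.65288 m. (Since h₀ = 1.511 m < h_ss, the level will rise toward this value.)

4.653 m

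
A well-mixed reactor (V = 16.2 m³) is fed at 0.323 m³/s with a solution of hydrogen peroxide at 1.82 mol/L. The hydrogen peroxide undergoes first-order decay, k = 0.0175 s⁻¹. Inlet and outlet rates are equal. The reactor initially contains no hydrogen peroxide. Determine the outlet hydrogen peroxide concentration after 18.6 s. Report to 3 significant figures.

Species balance: V dC/dt = Q C_in − Q C − k V C.
This is linear with rate a = Q/V + k = 0.037438 s⁻¹.
C_ss = Q C_in/(Q + kV) = 0.96927 mol/L; C(t) = C_ss + (C₀ − C_ss) e^(−a t).
C(18.6) = 0.96927 + (-0.96927)·e^(−0.037438·18.6) = 0.96927 + (-0.96927)·0.49840 = 0.48618 mol/L.

0.486 mol/L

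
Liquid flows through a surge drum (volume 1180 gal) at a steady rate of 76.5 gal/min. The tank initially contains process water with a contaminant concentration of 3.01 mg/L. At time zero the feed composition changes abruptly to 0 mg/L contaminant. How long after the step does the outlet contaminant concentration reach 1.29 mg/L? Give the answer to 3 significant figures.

13.1 min

Species balance on the tank: V dC/dt = Q(C_in − C), so τ = V/Q = 15.425 min.
C(t) = C_in + (C₀ − C_in) e^(−t/τ). Set C = 1.29 and solve for t:
e^(−t/τ) = (C − C_in)/(C₀ − C_in) = (1.29 − 0)/(3.01 − 0) = 0.42857
t = −τ ln(…) = 15.425 × 0.84730 = 13.069 min.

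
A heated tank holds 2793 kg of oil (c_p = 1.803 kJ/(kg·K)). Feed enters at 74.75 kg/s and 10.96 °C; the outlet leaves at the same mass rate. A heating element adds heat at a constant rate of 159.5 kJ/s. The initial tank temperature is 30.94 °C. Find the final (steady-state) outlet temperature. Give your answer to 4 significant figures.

12.14 °C

M c_p dT/dt = ṁ c_p (T_in − T) + Q̇.
At steady state dT/dt = 0 ⇒ T_ss = T_in + Q̇/(ṁ c_p) = 10.96 + 159.5/(74.75·1.803) = 12.1435 °C.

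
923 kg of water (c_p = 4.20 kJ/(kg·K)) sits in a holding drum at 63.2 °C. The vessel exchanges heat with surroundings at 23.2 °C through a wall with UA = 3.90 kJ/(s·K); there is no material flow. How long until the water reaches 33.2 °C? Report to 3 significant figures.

1380 s

M c_p dT/dt = −UA(T − T_amb).
τ = M c_p/UA = 994.00 s; T_ss = T_amb = 23.200 °C.
T(t) = T_ss + (T₀ − T_ss)e^(−t/τ); set T = 33.2:
t = −τ ln[(T − T_ss)/(T₀ − T_ss)] = −994.00 · ln(0.25000) = 1378.0 s.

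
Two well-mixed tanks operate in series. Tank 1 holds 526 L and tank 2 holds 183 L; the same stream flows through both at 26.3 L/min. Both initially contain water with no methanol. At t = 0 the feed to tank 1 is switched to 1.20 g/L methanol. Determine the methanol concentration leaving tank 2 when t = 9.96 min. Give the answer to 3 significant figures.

Species balance on tank i: dCᵢ/dt = (Cᵢ₋₁ − Cᵢ)/τᵢ with τᵢ = Vᵢ/Q.
τ₁ = 526/26.3 = 20.000 min; τ₂ = 183/26.3 = 6.9582 min.
Solving the cascade with C₁(0)=C₂(0)=0 gives C₂(t) = C_in[1 − (τ₁ e^(−t/τ₁) − τ₂ e^(−t/τ₂))/(τ₁ − τ₂)].
At t = 9.96: e^(−t/τ₁) = 0.60774, e^(−t/τ₂) = 0.23897.
C₂ = 1.20·[1 − (20.000·0.60774 − 6.9582·0.23897)/(13.042)] = 1.20·0.19550 = 0.23461 g/L.

0.235 g/L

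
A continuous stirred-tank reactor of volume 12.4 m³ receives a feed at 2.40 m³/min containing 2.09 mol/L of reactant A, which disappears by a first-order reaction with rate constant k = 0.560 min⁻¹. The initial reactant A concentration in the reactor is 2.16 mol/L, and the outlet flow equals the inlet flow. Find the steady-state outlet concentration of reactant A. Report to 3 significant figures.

0.537 mol/L

Accumulation = in − out − consumed: V dC/dt = Q C_in − Q C − k V C.
At steady state: 0 = Q C_in − (Q + kV) C_ss, so C_ss = Q C_in/(Q + kV).
C_ss = 2.40·2.09/(2.40 + 0.560·12.4) = 5.0160/9.3440 = 0.53682 mol/L.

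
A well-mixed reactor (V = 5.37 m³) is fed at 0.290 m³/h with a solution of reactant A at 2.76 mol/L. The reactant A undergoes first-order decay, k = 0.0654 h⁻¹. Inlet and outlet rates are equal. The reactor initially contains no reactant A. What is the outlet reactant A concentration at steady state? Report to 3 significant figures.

V dC/dt = Q(C_in − C) − k V C.
Steady state (dC/dt = 0): C_ss = Q C_in/(Q + kV) = C_in/(1 + kV/Q).
C_ss = 0.290·2.76/(0.290 + 0.0654·5.37) = 0.80040/0.64120 = 1.2483 mol/L.

1.25 mol/L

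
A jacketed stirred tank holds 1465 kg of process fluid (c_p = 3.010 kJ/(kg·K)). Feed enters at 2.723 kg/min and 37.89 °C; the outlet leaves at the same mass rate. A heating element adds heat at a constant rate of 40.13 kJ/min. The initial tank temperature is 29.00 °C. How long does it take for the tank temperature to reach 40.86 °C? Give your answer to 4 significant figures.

M c_p dT/dt = ṁ c_p (T_in − T) + Q̇.
τ = M/ṁ = 538.010 min; T_ss = T_in + Q̇/(ṁ c_p) = 42.7862 °C.
T(t) = T_ss + (T₀ − T_ss) e^(−t/τ). Set T = 40.86:
e^(−t/τ) = (40.86 − 42.7862)/(29.00 − 42.7862) = 0.139717
t = −538.010 · ln(0.139717) = 1058.88 min.

1059 min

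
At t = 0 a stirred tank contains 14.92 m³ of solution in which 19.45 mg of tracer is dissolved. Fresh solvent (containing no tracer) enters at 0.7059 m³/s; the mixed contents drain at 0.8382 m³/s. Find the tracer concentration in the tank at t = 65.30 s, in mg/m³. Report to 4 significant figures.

Total volume: dV/dt = Q_in − Q_out = -0.132300 m³/s, so V(t) = 14.92 − 0.132300 t and V(65.30) = 6.28081 m³.
Solute balance: dm/dt = 0 − Q_out C = −Q_out m/V(t).
dm/m = −Q_out dt/(V₀ − 0.132300 t); integrating gives ln(m/m₀) = −(Q_out/(Q_in−Q_out)) ln(V/V₀).
m = m₀ (V₀/V)^(Q_out/(Q_in−Q_out)) = 19.45 × (14.92/6.28081)^(-6.33560) = 0.0809650 mg.
C = m/V = 0.0809650/6.28081 = 0.0128909 mg/m³.

0.01289 mg/m³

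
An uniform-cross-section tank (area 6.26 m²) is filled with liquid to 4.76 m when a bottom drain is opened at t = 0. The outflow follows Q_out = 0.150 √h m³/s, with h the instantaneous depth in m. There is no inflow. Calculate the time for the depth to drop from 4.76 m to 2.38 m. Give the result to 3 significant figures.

With no inflow, A dh/dt = −0.150 √h.
This is separable: 2 d(√h)/dt = −0.150/A, so √h = √h₀ − (0.150/(2A)) t.
t = 2A(√h₀ − √h)/0.150 = 2·6.26·(√4.76 − √2.38)/0.150
  = 12.520 × (2.1817 − 1.5427) / 0.150 = 53.337 s.

53.3 s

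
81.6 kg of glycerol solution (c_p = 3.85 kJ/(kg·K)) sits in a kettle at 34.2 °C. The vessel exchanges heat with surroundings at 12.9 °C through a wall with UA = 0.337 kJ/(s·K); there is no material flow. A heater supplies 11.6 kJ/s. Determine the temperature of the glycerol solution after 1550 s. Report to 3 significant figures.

44.8 °C

Lumped-capacitance energy balance: M c_p dT/dt = UA(T_amb − T) + Q̇.
dT/dt = (T_ss − T)/τ with T_ss = T_amb + Q̇/UA = 12.9 + 11.6/0.337 = 47.321 °C, τ = M c_p/UA = 81.6·3.85/0.337 = 932.23 s.
T approaches T_ss exponentially: T(t) = T_ss + (T₀ − T_ss) e^(−t/τ).
T(1550) = 47.321 + (-13.121)·0.18963 = 44.833 °C.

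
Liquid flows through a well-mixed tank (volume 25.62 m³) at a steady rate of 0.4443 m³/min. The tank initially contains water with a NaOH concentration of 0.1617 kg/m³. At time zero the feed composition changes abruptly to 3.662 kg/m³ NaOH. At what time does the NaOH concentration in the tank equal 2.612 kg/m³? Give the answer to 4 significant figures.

69.43 min

Accumulation = in − out for the solute gives V dC/dt = Q(C_in − C), so τ = V/Q = 57.6637 min.
C(t) = C_in + (C₀ − C_in) e^(−t/τ). Set C = 2.612 and solve for t:
e^(−t/τ) = (C − C_in)/(C₀ − C_in) = (2.612 − 3.662)/(0.1617 − 3.662) = 0.299974
t = −τ ln(…) = 57.6637 × 1.20406 = 69.4305 min.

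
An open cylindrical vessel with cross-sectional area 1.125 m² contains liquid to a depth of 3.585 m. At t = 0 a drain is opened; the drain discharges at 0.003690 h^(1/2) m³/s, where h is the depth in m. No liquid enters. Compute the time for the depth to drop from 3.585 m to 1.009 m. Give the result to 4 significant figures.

542.0 s

A dh/dt = −Q_out = −0.003690 √h.
Separate and integrate: 2(√h − √h₀) = −(0.003690/A) t.
t = 2A(√h₀ − √h)/0.003690 = 2·1.125·(√3.585 − √1.009)/0.003690
  = 2.25000 × (1.89341 − 1.00449) / 0.003690 = 542.024 s.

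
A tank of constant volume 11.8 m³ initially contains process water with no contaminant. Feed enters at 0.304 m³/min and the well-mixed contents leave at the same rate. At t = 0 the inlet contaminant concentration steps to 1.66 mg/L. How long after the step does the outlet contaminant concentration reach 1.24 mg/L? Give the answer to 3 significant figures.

53.3 min

Unsteady species balance (constant V, well mixed): V dC/dt = Q(C_in − C), so τ = V/Q = 38.816 min.
C(t) = C_in + (C₀ − C_in) e^(−t/τ). Set C = 1.24 and solve for t:
e^(−t/τ) = (C − C_in)/(C₀ − C_in) = (1.24 − 1.66)/(0 − 1.66) = 0.25301
t = −τ ln(…) = 38.816 × 1.3743 = 53.345 min.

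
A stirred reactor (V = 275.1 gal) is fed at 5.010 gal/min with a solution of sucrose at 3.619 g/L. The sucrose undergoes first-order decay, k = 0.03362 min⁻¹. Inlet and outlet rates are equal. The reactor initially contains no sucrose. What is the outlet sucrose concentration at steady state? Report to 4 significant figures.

1.272 g/L

Species balance: V dC/dt = Q C_in − Q C − k V C.
Steady state (dC/dt = 0): C_ss = Q C_in/(Q + kV) = C_in/(1 + kV/Q).
C_ss = 5.010·3.619/(5.010 + 0.03362·275.1) = 18.1312/14.2589 = 1.27157 g/L.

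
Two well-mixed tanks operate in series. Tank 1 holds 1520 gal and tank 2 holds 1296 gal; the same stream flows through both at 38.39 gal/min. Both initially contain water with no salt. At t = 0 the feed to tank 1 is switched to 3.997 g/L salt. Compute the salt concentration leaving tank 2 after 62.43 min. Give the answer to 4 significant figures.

Species balance on tank i: dCᵢ/dt = (Cᵢ₋₁ − Cᵢ)/τᵢ with τᵢ = Vᵢ/Q.
τ₁ = 1520/38.39 = 39.5936 min; τ₂ = 1296/38.39 = 33.7588 min.
Solving the cascade with C₁(0)=C₂(0)=0 gives C₂(t) = C_in[1 − (τ₁ e^(−t/τ₁) − τ₂ e^(−t/τ₂))/(τ₁ − τ₂)].
At t = 62.43: e^(−t/τ₁) = 0.206642, e^(−t/τ₂) = 0.157348.
C₂ = 3.997·[1 − (39.5936·0.206642 − 33.7588·0.157348)/(5.83485)] = 3.997·0.508157 = 2.03111 g/L.

2.031 g/L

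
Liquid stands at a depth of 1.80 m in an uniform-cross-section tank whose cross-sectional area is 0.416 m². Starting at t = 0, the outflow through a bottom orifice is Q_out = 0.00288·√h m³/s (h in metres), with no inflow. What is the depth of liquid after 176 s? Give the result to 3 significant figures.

A dh/dt = −Q_out = −0.00288 √h.
Separate and integrate: 2(√h − √h₀) = −(0.00288/A) t.
√h = √1.80 − 0.00288·176/(2·0.416) = 1.3416 − 0.60923 = 0.73241.
h = 0.73241² = 0.53642 m.

0.536 m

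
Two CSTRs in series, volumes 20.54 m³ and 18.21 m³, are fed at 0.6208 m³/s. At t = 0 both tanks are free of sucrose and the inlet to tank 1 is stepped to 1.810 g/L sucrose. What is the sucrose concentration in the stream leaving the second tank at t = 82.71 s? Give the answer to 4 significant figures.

Species balance on tank i: dCᵢ/dt = (Cᵢ₋₁ − Cᵢ)/τᵢ with τᵢ = Vᵢ/Q.
τ₁ = 20.54/0.6208 = 33.0863 s; τ₂ = 18.21/0.6208 = 29.3331 s.
Solving the cascade with C₁(0)=C₂(0)=0 gives C₂(t) = C_in[1 − (τ₁ e^(−t/τ₁) − τ₂ e^(−t/τ₂))/(τ₁ − τ₂)].
At t = 82.71: e^(−t/τ₁) = 0.0820995, e^(−t/τ₂) = 0.0596250.
C₂ = 1.810·[1 − (33.0863·0.0820995 − 29.3331·0.0596250)/(3.75322)] = 1.810·0.742252 = 1.34348 g/L.

1.343 g/L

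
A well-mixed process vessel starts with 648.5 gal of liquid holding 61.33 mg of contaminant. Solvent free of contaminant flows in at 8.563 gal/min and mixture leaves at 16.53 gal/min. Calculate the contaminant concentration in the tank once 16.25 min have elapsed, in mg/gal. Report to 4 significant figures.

0.07444 mg/gal

Total volume: dV/dt = Q_in − Q_out = -7.96700 gal/min, so V(t) = 648.5 − 7.96700 t and V(16.25) = 519.036 gal.
Solute balance: dm/dt = 0 − Q_out C = −Q_out m/V(t).
dm/m = −Q_out dt/(V₀ − 7.96700 t); integrating gives ln(m/m₀) = −(Q_out/(Q_in−Q_out)) ln(V/V₀).
m = m₀ (V₀/V)^(Q_out/(Q_in−Q_out)) = 61.33 × (648.5/519.036)^(-2.07481) = 38.6379 mg.
C = m/V = 38.6379/519.036 = 0.0744416 mg/gal.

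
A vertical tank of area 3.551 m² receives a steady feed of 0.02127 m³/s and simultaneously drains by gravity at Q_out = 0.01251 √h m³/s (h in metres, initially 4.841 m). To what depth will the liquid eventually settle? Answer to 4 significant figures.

Unsteady balance on liquid volume: A dh/dt = Q_in − 0.01251 √h. At steady state dh/dt = 0:
Q_in = 0.01251 √h_ss ⇒ √h_ss = 0.02127/0.01251 = 1.70024.
h_ss = 1.70024² = 2.89082 m. (Since h₀ = 4.841 m > h_ss, the level will fall toward this value.)

2.891 m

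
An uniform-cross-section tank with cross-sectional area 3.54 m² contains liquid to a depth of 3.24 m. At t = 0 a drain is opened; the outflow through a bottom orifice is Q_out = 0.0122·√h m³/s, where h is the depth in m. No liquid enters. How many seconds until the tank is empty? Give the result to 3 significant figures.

1040 s

A dh/dt = −Q_out = −0.0122 √h.
This is separable: 2 d(√h)/dt = −0.0122/A, so √h = √h₀ − (0.0122/(2A)) t.
Tank is empty when √h = 0: t_empty = 2A√h₀/0.0122.
t_empty = 2·3.54·√3.24/0.0122 = 7.0800·1.8000/0.0122 = 1044.6 s.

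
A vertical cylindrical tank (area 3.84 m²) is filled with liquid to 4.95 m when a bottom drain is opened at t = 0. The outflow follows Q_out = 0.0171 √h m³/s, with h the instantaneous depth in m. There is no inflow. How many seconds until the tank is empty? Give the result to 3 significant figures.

A dh/dt = −Q_out = −0.0171 √h.
Separate and integrate: 2(√h − √h₀) = −(0.0171/A) t.
Set h = 0: 2√h₀ = (0.0171/A) t_empty ⇒ t_empty = 2A√h₀/0.0171.
t_empty = 2·3.84·√4.95/0.0171 = 7.6800·2.2249/0.0171 = 999.24 s.

999 s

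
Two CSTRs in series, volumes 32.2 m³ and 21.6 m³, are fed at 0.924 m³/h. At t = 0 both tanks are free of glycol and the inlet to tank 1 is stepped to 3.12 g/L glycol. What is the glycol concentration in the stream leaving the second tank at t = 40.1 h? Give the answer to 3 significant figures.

1.26 g/L

Time constants: τᵢ = Vᵢ/Q for each well-mixed tank.
τ₁ = 32.2/0.924 = 34.848 h; τ₂ = 21.6/0.924 = 23.377 h.
Tank 1: C₁ = C_in(1 − e^(−t/τ₁)). Tank 2 (τ₁ ≠ τ₂): C₂ = C_in[1 − (τ₁ e^(−t/τ₁) − τ₂ e^(−t/τ₂))/(τ₁ − τ₂)].
At t = 40.1: e^(−t/τ₁) = 0.31642, e^(−t/τ₂) = 0.17989.
C₂ = 3.12·[1 − (34.848·0.31642 − 23.377·0.17989)/(11.472)] = 3.12·0.40539 = 1.2648 g/L.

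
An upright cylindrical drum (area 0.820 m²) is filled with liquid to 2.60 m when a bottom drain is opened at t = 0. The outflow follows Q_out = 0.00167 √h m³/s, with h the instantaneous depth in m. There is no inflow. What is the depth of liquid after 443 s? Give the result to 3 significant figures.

Unsteady balance on liquid volume: A dh/dt = −0.00167 √h.
∫ h^(−1/2) dh = −(0.00167/A) ∫ dt, giving 2√h = 2√h₀ − (0.00167/A) t.
√h = √2.60 − 0.00167·443/(2·0.820) = 1.6125 − 0.45110 = 1.1613.
h = 1.1613² = 1.3487 m.

1.35 m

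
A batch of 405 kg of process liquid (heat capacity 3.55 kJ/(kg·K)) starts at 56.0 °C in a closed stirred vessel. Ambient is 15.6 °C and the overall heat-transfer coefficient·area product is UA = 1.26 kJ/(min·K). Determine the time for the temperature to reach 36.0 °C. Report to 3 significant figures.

780 min

Heat balance on the well-mixed liquid: M c_p dT/dt = −UA(T − T_amb).
τ = M c_p/UA = 1141.1 min; T_ss = T_amb = 15.600 °C.
T(t) = T_ss + (T₀ − T_ss)e^(−t/τ); set T = 36.0:
t = −τ ln[(T − T_ss)/(T₀ − T_ss)] = −1141.1 · ln(0.50495) = 779.69 min.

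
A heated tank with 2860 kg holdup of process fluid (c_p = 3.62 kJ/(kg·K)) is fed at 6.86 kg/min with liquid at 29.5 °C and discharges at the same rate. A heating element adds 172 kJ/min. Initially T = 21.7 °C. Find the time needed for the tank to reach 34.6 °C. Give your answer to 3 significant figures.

870 min

M c_p dT/dt = ṁ c_p (T_in − T) + Q̇.
τ = M/ṁ = 416.91 min; T_ss = T_in + Q̇/(ṁ c_p) = 36.426 °C.
T(t) = T_ss + (T₀ − T_ss) e^(−t/τ). Set T = 34.6:
e^(−t/τ) = (34.6 − 36.426)/(21.7 − 36.426) = 0.12401
t = −416.91 · ln(0.12401) = 870.25 min.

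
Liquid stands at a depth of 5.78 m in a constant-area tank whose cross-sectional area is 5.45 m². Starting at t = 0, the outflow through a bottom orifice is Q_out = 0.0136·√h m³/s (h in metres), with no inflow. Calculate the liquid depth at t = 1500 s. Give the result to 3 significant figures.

A dh/dt = −Q_out = −0.0136 √h.
This is separable: 2 d(√h)/dt = −0.0136/A, so √h = √h₀ − (0.0136/(2A)) t.
√h = √5.78 − 0.0136·1500/(2·5.45) = 2.4042 − 1.8716 = 0.53260.
h = 0.53260² = 0.28367 m.

0.284 m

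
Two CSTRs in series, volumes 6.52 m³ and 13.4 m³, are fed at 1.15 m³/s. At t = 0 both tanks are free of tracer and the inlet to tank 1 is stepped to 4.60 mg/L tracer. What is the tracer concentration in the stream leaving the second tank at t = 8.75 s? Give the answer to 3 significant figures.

Species balance on tank i: dCᵢ/dt = (Cᵢ₋₁ − Cᵢ)/τᵢ with τᵢ = Vᵢ/Q.
τ₁ = 6.52/1.15 = 5.6696 s; τ₂ = 13.4/1.15 = 11.652 s.
Tank 1: C₁ = C_in(1 − e^(−t/τ₁)). Tank 2 (τ₁ ≠ τ₂): C₂ = C_in[1 − (τ₁ e^(−t/τ₁) − τ₂ e^(−t/τ₂))/(τ₁ − τ₂)].
At t = 8.75: e^(−t/τ₁) = 0.21367, e^(−t/τ₂) = 0.47193.
C₂ = 4.60·[1 − (5.6696·0.21367 − 11.652·0.47193)/(-5.9826)] = 4.60·0.28333 = 1.3033 mg/L.

1.30 mg/L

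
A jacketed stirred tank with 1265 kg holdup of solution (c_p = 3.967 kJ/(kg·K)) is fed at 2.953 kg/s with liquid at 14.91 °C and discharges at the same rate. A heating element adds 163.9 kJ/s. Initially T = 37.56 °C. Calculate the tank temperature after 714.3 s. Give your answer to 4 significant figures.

M c_p dT/dt = ṁ c_p (T_in − T) + Q̇.
Rearrange: dT/dt = (T_ss − T)/τ with τ = M/ṁ = 428.378 s and T_ss = T_in + Q̇/(ṁ c_p) = 28.9011 °C.
This is linear first-order; T(t) = T_ss + (T₀ − T_ss) e^(−t/τ).
T(714.3) = 28.9011 + (8.65885)·e^(−714.3/428.378) = 28.9011 + (8.65885)·0.188727 = 30.5353 °C.

30.54 °C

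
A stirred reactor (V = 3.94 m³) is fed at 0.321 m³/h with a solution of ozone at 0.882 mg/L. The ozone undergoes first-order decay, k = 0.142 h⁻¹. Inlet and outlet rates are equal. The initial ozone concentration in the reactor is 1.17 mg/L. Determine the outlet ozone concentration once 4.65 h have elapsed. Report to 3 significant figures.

Accumulation = in − out − consumed: V dC/dt = Q C_in − Q C − k V C.
This is linear with rate a = Q/V + k = 0.22347 h⁻¹.
C_ss = Q C_in/(Q + kV) = 0.32155 mg/L; C(t) = C_ss + (C₀ − C_ss) e^(−a t).
C(4.65) = 0.32155 + (0.84845)·e^(−0.22347·4.65) = 0.32155 + (0.84845)·0.35376 = 0.62170 mg/L.

0.622 mg/L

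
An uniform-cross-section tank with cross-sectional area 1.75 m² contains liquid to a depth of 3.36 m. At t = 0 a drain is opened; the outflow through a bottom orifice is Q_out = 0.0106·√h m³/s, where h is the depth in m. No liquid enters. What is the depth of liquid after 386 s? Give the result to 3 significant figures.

A dh/dt = −Q_out = −0.0106 √h.
Separate and integrate: 2(√h − √h₀) = −(0.0106/A) t.
√h = √3.36 − 0.0106·386/(2·1.75) = 1.8330 − 1.1690 = 0.66400.
h = 0.66400² = 0.44090 m.

0.441 m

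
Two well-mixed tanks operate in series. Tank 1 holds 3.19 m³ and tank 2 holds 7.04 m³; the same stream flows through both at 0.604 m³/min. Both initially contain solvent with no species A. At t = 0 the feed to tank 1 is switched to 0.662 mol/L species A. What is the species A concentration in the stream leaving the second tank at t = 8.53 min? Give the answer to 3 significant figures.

0.189 mol/L

Species balance on tank i: dCᵢ/dt = (Cᵢ₋₁ − Cᵢ)/τᵢ with τᵢ = Vᵢ/Q.
τ₁ = 3.19/0.604 = 5.2815 min; τ₂ = 7.04/0.604 = 11.656 min.
Solving the cascade with C₁(0)=C₂(0)=0 gives C₂(t) = C_in[1 − (τ₁ e^(−t/τ₁) − τ₂ e^(−t/τ₂))/(τ₁ − τ₂)].
At t = 8.53: e^(−t/τ₁) = 0.19887, e^(−t/τ₂) = 0.48103.
C₂ = 0.662·[1 − (5.2815·0.19887 − 11.656·0.48103)/(-6.3742)] = 0.662·0.28519 = 0.18880 mol/L.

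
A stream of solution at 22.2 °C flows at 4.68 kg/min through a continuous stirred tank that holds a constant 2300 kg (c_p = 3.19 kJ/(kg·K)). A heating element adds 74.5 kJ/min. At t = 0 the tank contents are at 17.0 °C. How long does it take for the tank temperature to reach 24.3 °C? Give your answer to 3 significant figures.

619 min

M c_p dT/dt = ṁ c_p (T_in − T) + Q̇.
τ = M/ṁ = 491.45 min; T_ss = T_in + Q̇/(ṁ c_p) = 27.190 °C.
T(t) = T_ss + (T₀ − T_ss) e^(−t/τ). Set T = 24.3:
e^(−t/τ) = (24.3 − 27.190)/(17.0 − 27.190) = 0.28363
t = −491.45 · ln(0.28363) = 619.28 min.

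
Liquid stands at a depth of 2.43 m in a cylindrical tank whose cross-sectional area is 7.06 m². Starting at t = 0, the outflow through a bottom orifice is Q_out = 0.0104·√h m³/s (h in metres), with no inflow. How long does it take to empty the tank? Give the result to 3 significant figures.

2120 s

With no inflow, A dh/dt = −0.0104 √h.
Separate and integrate: 2(√h − √h₀) = −(0.0104/A) t.
Set h = 0: 2√h₀ = (0.0104/A) t_empty ⇒ t_empty = 2A√h₀/0.0104.
t_empty = 2·7.06·√2.43/0.0104 = 14.120·1.5588/0.0104 = 2116.4 s.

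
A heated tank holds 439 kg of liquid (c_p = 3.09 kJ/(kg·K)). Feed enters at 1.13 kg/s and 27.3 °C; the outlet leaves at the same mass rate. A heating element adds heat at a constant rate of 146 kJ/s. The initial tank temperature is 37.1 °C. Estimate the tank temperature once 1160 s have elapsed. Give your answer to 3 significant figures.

67.5 °C

M c_p dT/dt = ṁ c_p (T_in − T) + Q̇.
Rearrange: dT/dt = (T_ss − T)/τ with τ = M/ṁ = 388.50 s and T_ss = T_in + Q̇/(ṁ c_p) = 69.113 °C.
This is linear first-order; T(t) = T_ss + (T₀ − T_ss) e^(−t/τ).
T(1160) = 69.113 + (-32.013)·e^(−1160/388.50) = 69.113 + (-32.013)·0.050495 = 67.497 °C.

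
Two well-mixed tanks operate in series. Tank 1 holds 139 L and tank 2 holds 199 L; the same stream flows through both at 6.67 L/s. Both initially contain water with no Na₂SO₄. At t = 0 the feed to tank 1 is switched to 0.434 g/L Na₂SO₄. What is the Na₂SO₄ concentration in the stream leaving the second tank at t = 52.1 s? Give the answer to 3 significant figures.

0.265 g/L

Each tank obeys Vᵢ dCᵢ/dt = Q(Cᵢ₋₁ − Cᵢ), so τᵢ = Vᵢ/Q.
τ₁ = 139/6.67 = 20.840 s; τ₂ = 199/6.67 = 29.835 s.
Solving the cascade with C₁(0)=C₂(0)=0 gives C₂(t) = C_in[1 − (τ₁ e^(−t/τ₁) − τ₂ e^(−t/τ₂))/(τ₁ − τ₂)].
At t = 52.1: e^(−t/τ₁) = 0.082081, e^(−t/τ₂) = 0.17442.
C₂ = 0.434·[1 − (20.840·0.082081 − 29.835·0.17442)/(-8.9955)] = 0.434·0.61165 = 0.26546 g/L.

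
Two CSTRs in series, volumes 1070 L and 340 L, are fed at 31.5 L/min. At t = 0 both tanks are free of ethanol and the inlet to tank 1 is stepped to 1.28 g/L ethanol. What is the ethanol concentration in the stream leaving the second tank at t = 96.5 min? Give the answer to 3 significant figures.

1.17 g/L

Species balance on tank i: dCᵢ/dt = (Cᵢ₋₁ − Cᵢ)/τᵢ with τᵢ = Vᵢ/Q.
τ₁ = 1070/31.5 = 33.968 min; τ₂ = 340/31.5 = 10.794 min.
Solving the cascade with C₁(0)=C₂(0)=0 gives C₂(t) = C_in[1 − (τ₁ e^(−t/τ₁) − τ₂ e^(−t/τ₂))/(τ₁ − τ₂)].
At t = 96.5: e^(−t/τ₁) = 0.058374, e^(−t/τ₂) = 0.00013098.
C₂ = 1.28·[1 − (33.968·0.058374 − 10.794·0.00013098)/(23.175)] = 1.28·0.91450 = 1.1706 g/L.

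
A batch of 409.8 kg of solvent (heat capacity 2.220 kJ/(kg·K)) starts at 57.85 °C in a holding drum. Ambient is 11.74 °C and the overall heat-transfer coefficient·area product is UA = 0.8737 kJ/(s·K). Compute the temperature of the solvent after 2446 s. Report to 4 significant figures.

First-law balance (no shaft work): M c_p dT/dt = −UA(T − T_amb).
dT/dt = (T_ss − T)/τ with T_ss = T_amb = 11.7400 °C, τ = M c_p/UA = 409.8·2.220/0.8737 = 1041.27 s.
T approaches T_ss exponentially: T(t) = T_ss + (T₀ − T_ss) e^(−t/τ).
T(2446) = 11.7400 + (46.1100)·0.0954590 = 16.1416 °C.

16.14 °C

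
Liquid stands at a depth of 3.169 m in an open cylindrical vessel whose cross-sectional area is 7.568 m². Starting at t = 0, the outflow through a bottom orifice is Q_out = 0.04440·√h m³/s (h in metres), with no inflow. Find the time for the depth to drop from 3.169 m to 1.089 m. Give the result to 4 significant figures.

A dh/dt = −Q_out = −0.04440 √h.
∫ h^(−1/2) dh = −(0.04440/A) ∫ dt, giving 2√h = 2√h₀ − (0.04440/A) t.
t = 2A(√h₀ − √h)/0.04440 = 2·7.568·(√3.169 − √1.089)/0.04440
  = 15.1360 × (1.78017 − 1.04355) / 0.04440 = 251.113 s.

251.1 s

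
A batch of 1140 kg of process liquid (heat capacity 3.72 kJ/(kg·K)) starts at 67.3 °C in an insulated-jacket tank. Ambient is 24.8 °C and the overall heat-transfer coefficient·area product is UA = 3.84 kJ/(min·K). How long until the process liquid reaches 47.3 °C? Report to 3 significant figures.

702 min

M c_p dT/dt = −UA(T − T_amb).
τ = M c_p/UA = 1104.4 min; T_ss = T_amb = 24.800 °C.
T(t) = T_ss + (T₀ − T_ss)e^(−t/τ); set T = 47.3:
t = −τ ln[(T − T_ss)/(T₀ − T_ss)] = −1104.4 · ln(0.52941) = 702.37 min.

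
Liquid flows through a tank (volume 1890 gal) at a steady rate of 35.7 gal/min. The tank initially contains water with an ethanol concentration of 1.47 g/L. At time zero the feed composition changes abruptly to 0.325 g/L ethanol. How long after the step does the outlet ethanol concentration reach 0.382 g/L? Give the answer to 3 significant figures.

159 min

Species balance: V dC/dt = Q(C_in − C) ⇒ τ = V/Q = 52.941 min.
C(t) = C_in + (C₀ − C_in) e^(−t/τ). Set C = 0.382 and solve for t:
e^(−t/τ) = (C − C_in)/(C₀ − C_in) = (0.382 − 0.325)/(1.47 − 0.325) = 0.049782
t = −τ ln(…) = 52.941 × 3.0001 = 158.83 min.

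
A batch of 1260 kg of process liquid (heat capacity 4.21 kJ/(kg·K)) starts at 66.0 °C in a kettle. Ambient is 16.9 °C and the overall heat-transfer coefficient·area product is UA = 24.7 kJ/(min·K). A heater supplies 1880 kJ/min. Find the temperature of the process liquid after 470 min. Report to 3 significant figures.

90.0 °C

Heat balance on the well-mixed liquid: M c_p dT/dt = −UA(T − T_amb) + Q̇.
dT/dt = (T_ss − T)/τ with T_ss = T_amb + Q̇/UA = 16.9 + 1880/24.7 = 93.013 °C, τ = M c_p/UA = 1260·4.21/24.7 = 214.76 min.
Integrating: T(t) = T_ss + (T₀ − T_ss) e^(−t/τ).
T(470) = 93.013 + (-27.013)·0.11209 = 89.986 °C.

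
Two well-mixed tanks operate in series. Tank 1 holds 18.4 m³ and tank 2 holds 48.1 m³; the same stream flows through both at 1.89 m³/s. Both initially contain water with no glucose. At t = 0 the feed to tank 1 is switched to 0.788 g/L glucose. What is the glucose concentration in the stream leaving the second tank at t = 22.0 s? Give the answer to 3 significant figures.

Species balance on tank i: dCᵢ/dt = (Cᵢ₋₁ − Cᵢ)/τᵢ with τᵢ = Vᵢ/Q.
τ₁ = 18.4/1.89 = 9.7354 s; τ₂ = 48.1/1.89 = 25.450 s.
Solving the cascade with C₁(0)=C₂(0)=0 gives C₂(t) = C_in[1 − (τ₁ e^(−t/τ₁) − τ₂ e^(−t/τ₂))/(τ₁ − τ₂)].
At t = 22.0: e^(−t/τ₁) = 0.10437, e^(−t/τ₂) = 0.42128.
C₂ = 0.788·[1 − (9.7354·0.10437 − 25.450·0.42128)/(-15.714)] = 0.788·0.38238 = 0.30132 g/L.

0.301 g/L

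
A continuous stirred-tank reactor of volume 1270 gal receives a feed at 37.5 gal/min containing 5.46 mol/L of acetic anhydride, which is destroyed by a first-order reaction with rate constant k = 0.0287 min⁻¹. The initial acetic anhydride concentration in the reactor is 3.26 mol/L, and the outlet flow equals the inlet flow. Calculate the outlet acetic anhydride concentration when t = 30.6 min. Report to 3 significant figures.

2.85 mol/L

Species balance: V dC/dt = Q C_in − Q C − k V C.
dC/dt = (Q/V) C_in − (Q/V + k) C; effective rate a = Q/V + k = 0.029528 + 0.0287 = 0.058228 min⁻¹.
C_ss = Q C_in/(Q + kV) = 2.7688 mol/L; C(t) = C_ss + (C₀ − C_ss) e^(−a t).
C(30.6) = 2.7688 + (0.49120)·e^(−0.058228·30.6) = 2.7688 + (0.49120)·0.16834 = 2.8515 mol/L.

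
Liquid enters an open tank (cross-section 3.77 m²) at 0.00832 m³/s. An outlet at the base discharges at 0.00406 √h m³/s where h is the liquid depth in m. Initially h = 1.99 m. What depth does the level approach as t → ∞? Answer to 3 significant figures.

4.20 m

A dh/dt = Q_in − 0.00406 √h. Steady state requires inflow = outflow:
Q_in = 0.00406 √h_ss ⇒ √h_ss = 0.00832/0.00406 = 2.0493.
h_ss = 2.0493² = 4.1995 m. (Since h₀ = 1.99 m < h_ss, the level will rise toward this value.)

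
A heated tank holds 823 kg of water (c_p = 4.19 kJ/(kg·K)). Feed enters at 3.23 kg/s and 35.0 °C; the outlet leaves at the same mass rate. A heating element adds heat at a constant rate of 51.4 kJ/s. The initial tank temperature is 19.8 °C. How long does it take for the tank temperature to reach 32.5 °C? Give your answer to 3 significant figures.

First-law balance (no shaft work): M c_p dT/dt = ṁ c_p (T_in − T) + 51.4.
τ = M/ṁ = 254.80 s; T_ss = T_in + Q̇/(ṁ c_p) = 38.798 °C.
T(t) = T_ss + (T₀ − T_ss) e^(−t/τ). Set T = 32.5:
e^(−t/τ) = (32.5 − 38.798)/(19.8 − 38.798) = 0.33151
t = −254.80 · ln(0.33151) = 281.33 s.

281 s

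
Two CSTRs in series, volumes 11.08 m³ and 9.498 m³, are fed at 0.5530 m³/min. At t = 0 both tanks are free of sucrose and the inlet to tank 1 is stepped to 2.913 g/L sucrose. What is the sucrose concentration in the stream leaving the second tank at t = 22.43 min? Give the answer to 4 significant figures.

0.9908 g/L

Time constants: τᵢ = Vᵢ/Q for each well-mixed tank.
τ₁ = 11.08/0.5530 = 20.0362 min; τ₂ = 9.498/0.5530 = 17.1754 min.
Tank 1: C₁ = C_in(1 − e^(−t/τ₁)). Tank 2 (τ₁ ≠ τ₂): C₂ = C_in[1 − (τ₁ e^(−t/τ₁) − τ₂ e^(−t/τ₂))/(τ₁ − τ₂)].
At t = 22.43: e^(−t/τ₁) = 0.326451, e^(−t/τ₂) = 0.270919.
C₂ = 2.913·[1 − (20.0362·0.326451 − 17.1754·0.270919)/(2.86076)] = 2.913·0.340144 = 0.990840 g/L.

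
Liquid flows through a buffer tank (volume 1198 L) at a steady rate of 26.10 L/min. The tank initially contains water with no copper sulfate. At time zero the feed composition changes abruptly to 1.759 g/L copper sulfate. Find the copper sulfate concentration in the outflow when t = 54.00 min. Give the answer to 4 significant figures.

1.217 g/L

Mass balance on the solute (V constant): V dC/dt = Q(C_in − C).
Time constant τ = V/Q = 1198/26.10 = 45.9004 min.
This is linear first-order; C(t) = C_in + (C₀ − C_in) e^(−t/τ).
C(54.00) = 1.759 + (0 − 1.759)·e^(−54.00/45.9004) = 1.759 + (-1.75900)·0.308368 = 1.21658 g/L.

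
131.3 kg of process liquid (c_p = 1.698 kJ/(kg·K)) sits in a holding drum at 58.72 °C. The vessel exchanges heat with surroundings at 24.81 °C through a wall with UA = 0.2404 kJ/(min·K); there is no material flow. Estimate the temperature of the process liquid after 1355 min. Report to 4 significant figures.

32.68 °C

First-law balance (no shaft work): M c_p dT/dt = −UA(T − T_amb).
dT/dt = (T_ss − T)/τ with T_ss = T_amb = 24.8100 °C, τ = M c_p/UA = 131.3·1.698/0.2404 = 927.402 min.
Solution: T(t) = T_ss + (T₀ − T_ss) e^(−t/τ).
T(1355) = 24.8100 + (33.9100)·0.231988 = 32.6767 °C.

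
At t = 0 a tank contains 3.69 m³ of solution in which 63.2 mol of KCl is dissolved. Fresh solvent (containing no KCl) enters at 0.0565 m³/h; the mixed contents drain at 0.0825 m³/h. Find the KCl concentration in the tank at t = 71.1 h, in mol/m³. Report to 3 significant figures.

3.78 mol/m³

Total volume: dV/dt = Q_in − Q_out = -0.026000 m³/h, so V(t) = 3.69 − 0.026000 t and V(71.1) = 1.8414 m³.
Solute balance: dm/dt = 0 − Q_out C = −Q_out m/V(t).
dm/m = −Q_out dt/(V₀ − 0.026000 t); integrating gives ln(m/m₀) = −(Q_out/(Q_in−Q_out)) ln(V/V₀).
m = m₀ (V₀/V)^(Q_out/(Q_in−Q_out)) = 63.2 × (3.69/1.8414)^(-3.1731) = 6.9636 mol.
C = m/V = 6.9636/1.8414 = 3.7817 mol/m³.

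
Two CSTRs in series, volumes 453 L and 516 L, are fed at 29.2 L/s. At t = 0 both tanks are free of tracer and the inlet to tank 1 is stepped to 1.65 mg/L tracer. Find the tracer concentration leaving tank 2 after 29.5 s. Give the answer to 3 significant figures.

Each tank obeys Vᵢ dCᵢ/dt = Q(Cᵢ₋₁ − Cᵢ), so τᵢ = Vᵢ/Q.
τ₁ = 453/29.2 = 15.514 s; τ₂ = 516/29.2 = 17.671 s.
Solving the cascade with C₁(0)=C₂(0)=0 gives C₂(t) = C_in[1 − (τ₁ e^(−t/τ₁) − τ₂ e^(−t/τ₂))/(τ₁ − τ₂)].
At t = 29.5: e^(−t/τ₁) = 0.14934, e^(−t/τ₂) = 0.18836.
C₂ = 1.65·[1 − (15.514·0.14934 − 17.671·0.18836)/(-2.1575)] = 1.65·0.53102 = 0.87618 mg/L.

0.876 mg/L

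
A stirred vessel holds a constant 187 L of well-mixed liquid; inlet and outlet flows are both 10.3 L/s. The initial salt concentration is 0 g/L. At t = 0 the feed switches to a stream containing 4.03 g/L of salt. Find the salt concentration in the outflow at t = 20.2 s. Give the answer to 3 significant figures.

2.71 g/L

Mass balance on the solute (V constant): V dC/dt = Q(C_in − C).
So dC/dt = (C_in − C)/τ with τ = V/Q = 187/10.3 = 18.155 s.
Integrating: C(t) = C_in + (C₀ − C_in) e^(−t/τ).
C(20.2) = 4.03 + (0 − 4.03)·e^(−20.2/18.155) = 4.03 + (-4.0300)·0.32870 = 2.7054 g/L.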